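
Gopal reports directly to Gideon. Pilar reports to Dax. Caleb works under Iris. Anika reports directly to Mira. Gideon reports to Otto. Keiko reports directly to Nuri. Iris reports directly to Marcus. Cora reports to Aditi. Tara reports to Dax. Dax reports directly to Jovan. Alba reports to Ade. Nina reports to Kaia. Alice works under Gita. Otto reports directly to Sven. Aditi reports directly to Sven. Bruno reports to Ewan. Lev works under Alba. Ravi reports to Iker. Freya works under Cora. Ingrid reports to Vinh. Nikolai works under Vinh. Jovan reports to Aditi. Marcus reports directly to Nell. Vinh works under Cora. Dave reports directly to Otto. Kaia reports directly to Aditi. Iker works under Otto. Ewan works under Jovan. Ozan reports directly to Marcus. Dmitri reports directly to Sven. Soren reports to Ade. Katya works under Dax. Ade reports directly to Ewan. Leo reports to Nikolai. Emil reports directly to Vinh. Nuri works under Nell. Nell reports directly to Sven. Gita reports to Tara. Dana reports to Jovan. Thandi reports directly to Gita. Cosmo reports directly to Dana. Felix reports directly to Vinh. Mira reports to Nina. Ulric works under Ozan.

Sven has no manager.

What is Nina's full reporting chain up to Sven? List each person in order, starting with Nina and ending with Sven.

Nina reports to Kaia. Kaia reports to Aditi. Aditi reports to Sven. Sven is at the top.

Nina -> Kaia -> Aditi -> Sven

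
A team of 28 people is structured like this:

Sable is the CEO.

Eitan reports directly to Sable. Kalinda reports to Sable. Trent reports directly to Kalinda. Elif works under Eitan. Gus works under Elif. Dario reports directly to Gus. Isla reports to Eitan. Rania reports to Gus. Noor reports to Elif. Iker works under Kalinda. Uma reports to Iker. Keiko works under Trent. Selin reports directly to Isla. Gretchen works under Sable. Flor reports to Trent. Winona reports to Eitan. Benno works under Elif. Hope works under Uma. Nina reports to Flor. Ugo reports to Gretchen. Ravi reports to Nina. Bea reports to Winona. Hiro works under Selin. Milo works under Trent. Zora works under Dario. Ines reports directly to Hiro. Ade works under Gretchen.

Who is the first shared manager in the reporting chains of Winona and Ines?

Eitan

Winona's chain of managers is Eitan, Sable. Ines's chain of managers is Hiro, Selin, Isla, Eitan, Sable. The first manager that appears in both chains is Eitan.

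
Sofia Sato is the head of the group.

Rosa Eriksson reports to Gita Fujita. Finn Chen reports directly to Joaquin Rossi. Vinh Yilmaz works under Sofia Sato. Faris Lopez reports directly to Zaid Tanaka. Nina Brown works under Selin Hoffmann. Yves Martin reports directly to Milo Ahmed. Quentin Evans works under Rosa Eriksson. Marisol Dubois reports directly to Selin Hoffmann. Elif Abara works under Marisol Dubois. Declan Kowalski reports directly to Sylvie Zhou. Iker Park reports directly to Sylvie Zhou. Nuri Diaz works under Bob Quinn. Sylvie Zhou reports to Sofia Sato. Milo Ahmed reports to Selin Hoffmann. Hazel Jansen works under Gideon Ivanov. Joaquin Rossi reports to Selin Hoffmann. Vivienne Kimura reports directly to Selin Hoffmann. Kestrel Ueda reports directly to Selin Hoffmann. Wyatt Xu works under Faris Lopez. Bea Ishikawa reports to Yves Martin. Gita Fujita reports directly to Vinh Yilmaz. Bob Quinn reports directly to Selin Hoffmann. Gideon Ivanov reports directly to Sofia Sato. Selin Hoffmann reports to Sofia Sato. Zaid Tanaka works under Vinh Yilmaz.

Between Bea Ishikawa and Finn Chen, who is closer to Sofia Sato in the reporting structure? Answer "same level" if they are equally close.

Bea Ishikawa is 4 levels below Sofia Sato; Finn Chen is 3. Finn Chen is higher.

Finn Chen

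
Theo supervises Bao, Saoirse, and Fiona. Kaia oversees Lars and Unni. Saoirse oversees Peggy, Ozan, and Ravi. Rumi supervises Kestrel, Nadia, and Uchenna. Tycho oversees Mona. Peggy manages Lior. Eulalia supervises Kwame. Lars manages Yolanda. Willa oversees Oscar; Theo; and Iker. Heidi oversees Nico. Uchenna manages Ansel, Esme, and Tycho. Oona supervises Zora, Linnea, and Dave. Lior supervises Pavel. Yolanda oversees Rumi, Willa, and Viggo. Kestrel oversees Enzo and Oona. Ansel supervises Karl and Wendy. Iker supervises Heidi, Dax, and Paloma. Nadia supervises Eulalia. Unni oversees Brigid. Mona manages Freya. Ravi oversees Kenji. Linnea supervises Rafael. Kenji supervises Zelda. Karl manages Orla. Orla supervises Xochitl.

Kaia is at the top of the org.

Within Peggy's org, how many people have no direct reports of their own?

1

The only person in Peggy's organization with no one reporting to them is Pavel. That is 1.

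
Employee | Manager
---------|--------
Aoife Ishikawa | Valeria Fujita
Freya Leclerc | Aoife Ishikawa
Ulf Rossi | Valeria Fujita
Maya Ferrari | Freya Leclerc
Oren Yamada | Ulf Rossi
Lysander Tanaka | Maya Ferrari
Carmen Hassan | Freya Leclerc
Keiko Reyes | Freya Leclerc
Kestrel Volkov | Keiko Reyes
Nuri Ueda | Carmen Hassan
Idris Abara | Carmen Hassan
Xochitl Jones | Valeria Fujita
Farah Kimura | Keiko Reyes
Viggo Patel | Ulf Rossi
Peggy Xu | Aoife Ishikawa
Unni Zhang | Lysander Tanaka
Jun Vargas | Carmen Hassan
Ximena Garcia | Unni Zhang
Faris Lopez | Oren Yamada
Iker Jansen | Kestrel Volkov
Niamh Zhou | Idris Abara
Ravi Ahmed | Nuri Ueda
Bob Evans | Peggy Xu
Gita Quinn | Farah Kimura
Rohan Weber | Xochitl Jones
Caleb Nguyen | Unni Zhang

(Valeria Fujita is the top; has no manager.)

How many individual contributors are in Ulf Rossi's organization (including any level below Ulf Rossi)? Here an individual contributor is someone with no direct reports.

2

The people in Ulf Rossi's organization with no one reporting to them are Viggo Patel, Faris Lopez. That is 2.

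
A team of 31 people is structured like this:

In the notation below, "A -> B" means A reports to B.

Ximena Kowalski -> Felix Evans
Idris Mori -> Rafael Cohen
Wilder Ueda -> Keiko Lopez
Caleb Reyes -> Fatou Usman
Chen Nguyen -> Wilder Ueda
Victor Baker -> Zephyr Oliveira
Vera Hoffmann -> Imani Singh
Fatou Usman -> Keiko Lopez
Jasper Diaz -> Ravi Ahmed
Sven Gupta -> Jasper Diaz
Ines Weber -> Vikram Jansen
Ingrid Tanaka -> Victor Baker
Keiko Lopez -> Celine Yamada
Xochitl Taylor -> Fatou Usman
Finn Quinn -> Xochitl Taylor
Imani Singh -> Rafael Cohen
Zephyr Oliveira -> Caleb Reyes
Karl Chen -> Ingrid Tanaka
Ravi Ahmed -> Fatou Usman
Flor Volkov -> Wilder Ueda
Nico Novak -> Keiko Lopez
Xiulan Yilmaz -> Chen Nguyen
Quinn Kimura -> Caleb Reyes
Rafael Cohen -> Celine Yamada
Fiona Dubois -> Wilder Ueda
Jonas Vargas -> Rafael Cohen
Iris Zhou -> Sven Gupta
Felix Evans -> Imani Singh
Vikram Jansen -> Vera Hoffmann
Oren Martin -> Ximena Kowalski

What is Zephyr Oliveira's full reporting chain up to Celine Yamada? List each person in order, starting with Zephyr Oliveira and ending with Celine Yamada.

Zephyr Oliveira reports to Caleb Reyes. Caleb Reyes reports to Fatou Usman. Fatou Usman reports to Keiko Lopez. Keiko Lopez reports to Celine Yamada. Celine Yamada is at the top.

Zephyr Oliveira -> Caleb Reyes -> Fatou Usman -> Keiko Lopez -> Celine Yamada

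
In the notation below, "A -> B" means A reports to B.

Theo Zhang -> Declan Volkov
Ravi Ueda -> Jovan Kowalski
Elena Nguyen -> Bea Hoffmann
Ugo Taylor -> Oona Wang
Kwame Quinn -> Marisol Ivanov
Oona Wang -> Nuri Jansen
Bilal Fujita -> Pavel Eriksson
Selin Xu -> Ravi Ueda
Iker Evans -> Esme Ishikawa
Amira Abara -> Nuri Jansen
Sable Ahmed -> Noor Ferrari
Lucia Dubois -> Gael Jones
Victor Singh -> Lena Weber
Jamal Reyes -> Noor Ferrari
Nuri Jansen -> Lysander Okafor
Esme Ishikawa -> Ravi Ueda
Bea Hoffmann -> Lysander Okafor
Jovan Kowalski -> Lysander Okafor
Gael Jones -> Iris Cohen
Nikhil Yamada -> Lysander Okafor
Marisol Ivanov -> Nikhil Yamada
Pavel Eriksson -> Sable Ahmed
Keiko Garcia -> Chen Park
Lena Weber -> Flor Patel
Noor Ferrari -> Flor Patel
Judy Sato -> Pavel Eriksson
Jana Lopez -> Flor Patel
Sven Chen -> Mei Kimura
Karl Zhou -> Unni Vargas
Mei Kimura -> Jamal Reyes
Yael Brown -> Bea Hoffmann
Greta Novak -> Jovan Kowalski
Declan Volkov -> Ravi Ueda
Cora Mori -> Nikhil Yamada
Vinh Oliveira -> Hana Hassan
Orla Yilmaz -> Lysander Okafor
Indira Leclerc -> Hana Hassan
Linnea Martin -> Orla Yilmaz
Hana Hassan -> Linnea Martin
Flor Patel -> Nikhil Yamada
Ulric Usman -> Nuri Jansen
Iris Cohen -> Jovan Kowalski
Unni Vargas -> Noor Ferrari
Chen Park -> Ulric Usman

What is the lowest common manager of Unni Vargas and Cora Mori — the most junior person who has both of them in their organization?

Unni Vargas's chain of managers is Noor Ferrari, Flor Patel, Nikhil Yamada, Lysander Okafor. Cora Mori's chain of managers is Nikhil Yamada, Lysander Okafor. The first manager that appears in both chains is Nikhil Yamada.

Nikhil Yamada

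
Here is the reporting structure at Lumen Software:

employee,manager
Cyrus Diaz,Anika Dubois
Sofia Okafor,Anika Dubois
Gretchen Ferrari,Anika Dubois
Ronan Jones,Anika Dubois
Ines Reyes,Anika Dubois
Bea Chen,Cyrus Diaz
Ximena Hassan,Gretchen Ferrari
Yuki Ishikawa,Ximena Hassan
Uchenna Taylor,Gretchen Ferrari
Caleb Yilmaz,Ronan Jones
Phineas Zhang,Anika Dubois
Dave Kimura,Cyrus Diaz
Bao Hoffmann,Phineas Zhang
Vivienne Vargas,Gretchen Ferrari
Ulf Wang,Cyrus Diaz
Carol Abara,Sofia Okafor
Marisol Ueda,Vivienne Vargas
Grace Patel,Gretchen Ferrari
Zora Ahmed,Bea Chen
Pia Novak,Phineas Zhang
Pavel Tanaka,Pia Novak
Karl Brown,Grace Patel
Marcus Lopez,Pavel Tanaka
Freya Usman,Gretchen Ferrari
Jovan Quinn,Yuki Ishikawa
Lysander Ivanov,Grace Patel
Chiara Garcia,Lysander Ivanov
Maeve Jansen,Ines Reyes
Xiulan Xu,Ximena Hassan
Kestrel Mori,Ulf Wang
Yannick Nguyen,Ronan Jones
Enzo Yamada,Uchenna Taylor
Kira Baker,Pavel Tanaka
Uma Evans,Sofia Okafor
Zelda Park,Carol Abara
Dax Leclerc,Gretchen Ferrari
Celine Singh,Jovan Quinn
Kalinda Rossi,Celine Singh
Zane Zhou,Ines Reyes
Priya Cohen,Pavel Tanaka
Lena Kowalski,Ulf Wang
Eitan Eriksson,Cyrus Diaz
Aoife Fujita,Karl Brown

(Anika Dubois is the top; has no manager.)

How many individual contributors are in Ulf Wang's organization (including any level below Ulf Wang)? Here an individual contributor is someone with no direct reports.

The people in Ulf Wang's organization with no one reporting to them are Lena Kowalski, Kestrel Mori. That is 2.

2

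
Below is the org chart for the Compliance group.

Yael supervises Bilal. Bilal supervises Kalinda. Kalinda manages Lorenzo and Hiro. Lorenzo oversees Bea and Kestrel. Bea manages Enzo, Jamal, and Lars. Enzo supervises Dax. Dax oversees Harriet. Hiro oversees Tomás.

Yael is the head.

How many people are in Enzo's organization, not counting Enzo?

Enzo directly manages Dax. Under Dax: Harriet (1). That's 2 in total.

2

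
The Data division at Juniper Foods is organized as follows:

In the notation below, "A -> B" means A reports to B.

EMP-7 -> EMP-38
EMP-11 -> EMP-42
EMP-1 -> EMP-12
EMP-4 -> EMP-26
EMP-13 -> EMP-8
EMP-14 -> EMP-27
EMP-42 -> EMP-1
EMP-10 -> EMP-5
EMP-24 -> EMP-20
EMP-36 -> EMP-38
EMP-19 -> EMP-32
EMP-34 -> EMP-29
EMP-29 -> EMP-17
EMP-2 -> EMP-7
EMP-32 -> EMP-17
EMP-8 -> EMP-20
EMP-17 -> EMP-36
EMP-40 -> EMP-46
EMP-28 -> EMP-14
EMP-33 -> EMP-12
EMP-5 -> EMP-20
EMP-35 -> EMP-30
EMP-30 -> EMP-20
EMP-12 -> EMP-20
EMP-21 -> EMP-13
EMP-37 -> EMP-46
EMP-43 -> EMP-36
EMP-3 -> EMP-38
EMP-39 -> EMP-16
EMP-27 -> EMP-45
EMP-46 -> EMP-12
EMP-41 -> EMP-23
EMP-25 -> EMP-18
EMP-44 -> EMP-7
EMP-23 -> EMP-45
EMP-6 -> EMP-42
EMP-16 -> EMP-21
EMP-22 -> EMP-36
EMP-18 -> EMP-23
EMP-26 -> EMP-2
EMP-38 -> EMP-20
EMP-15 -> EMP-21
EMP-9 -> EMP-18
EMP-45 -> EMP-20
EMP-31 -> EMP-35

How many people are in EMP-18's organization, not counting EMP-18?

2

EMP-18 directly manages EMP-9, EMP-25. EMP-9 has no reports. EMP-25 has no reports. So EMP-18's organization is 2 direct reports plus everyone under them: 1 + 1 = 2.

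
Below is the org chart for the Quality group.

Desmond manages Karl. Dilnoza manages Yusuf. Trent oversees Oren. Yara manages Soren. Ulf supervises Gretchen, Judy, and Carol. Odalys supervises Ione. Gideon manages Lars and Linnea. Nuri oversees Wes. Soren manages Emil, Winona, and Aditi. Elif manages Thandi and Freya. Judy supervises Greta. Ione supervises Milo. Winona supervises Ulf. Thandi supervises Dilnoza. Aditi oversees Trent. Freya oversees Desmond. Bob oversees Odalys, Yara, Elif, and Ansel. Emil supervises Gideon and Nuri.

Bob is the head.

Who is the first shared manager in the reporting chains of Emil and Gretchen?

Emil's chain of managers is Soren, Yara, Bob. Gretchen's chain of managers is Ulf, Winona, Soren, Yara, Bob. The first manager that appears in both chains is Soren.

Soren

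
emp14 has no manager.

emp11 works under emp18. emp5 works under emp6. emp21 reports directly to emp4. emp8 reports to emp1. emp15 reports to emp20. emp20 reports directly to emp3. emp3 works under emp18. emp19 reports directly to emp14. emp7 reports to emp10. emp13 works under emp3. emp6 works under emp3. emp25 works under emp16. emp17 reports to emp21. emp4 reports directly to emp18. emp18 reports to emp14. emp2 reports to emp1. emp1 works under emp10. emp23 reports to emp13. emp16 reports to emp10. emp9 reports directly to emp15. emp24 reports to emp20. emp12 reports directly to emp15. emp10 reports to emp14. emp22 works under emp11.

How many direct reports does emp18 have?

3

emp18 directly manages emp3, emp11, emp4. That is 3 direct reports.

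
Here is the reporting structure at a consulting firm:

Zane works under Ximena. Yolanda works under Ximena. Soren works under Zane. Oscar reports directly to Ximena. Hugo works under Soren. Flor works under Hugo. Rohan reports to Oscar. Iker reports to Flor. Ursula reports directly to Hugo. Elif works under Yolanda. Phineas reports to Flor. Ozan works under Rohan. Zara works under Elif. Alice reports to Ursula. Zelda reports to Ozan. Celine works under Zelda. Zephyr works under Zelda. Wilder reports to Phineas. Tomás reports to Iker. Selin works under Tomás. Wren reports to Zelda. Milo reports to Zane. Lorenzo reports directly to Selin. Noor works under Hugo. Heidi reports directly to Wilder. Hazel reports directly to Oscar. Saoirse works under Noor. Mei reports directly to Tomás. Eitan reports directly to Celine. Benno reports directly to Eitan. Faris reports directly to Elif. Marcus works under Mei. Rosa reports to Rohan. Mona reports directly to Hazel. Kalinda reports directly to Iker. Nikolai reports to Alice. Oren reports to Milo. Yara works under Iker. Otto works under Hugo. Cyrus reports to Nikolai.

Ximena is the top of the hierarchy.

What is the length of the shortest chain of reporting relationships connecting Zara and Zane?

Zara is 3 levels below Ximena, and Zane is 1 level below Ximena (their lowest common manager). The shortest path runs up from Zara to Ximena and back down to Zane: 3 + 1 = 4 links.

4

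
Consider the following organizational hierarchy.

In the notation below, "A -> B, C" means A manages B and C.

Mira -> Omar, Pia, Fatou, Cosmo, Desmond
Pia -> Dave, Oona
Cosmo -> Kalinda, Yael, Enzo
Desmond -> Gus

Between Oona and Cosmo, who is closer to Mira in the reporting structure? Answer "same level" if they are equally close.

Oona is 2 levels below Mira; Cosmo is 1. Cosmo is higher.

Cosmo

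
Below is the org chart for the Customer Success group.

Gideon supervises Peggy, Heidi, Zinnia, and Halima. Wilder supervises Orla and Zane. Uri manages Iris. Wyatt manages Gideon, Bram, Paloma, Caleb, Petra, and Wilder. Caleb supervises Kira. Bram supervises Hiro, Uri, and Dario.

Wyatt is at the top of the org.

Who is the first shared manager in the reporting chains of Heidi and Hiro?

Wyatt

Heidi's chain of managers is Gideon, Wyatt. Hiro's chain of managers is Bram, Wyatt. The first manager that appears in both chains is Wyatt.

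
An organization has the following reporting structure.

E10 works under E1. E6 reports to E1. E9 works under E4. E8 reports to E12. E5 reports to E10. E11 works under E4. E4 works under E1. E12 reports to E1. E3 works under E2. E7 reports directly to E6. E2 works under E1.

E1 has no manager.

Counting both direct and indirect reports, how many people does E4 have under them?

2

E4 directly manages E9, E11. E9 has no reports. E11 has no reports. So E4's organization is 2 direct reports plus everyone under them: 1 + 1 = 2.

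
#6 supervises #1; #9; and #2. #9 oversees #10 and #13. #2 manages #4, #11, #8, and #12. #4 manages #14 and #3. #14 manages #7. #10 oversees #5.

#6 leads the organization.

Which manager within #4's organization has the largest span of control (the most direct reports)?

Direct-report counts within #4's organization: #4 has 2; #14 has 1. The largest is 2, held by #4.

#4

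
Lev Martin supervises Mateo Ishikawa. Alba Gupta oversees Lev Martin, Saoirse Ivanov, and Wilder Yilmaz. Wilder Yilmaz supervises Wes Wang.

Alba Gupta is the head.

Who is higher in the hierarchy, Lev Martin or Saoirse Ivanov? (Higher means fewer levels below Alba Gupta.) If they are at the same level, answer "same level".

same level

Both Lev Martin and Saoirse Ivanov are 1 level below Alba Gupta.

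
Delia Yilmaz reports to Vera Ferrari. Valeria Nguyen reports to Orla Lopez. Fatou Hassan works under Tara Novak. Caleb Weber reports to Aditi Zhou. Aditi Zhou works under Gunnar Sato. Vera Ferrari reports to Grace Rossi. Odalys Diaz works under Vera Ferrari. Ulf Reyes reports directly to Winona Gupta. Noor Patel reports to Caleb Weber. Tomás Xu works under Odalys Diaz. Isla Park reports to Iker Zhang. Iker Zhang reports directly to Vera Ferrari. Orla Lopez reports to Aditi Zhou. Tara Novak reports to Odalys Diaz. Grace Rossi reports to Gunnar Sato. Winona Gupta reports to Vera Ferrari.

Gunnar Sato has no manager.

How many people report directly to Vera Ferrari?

4

Vera Ferrari directly manages Iker Zhang, Odalys Diaz, Delia Yilmaz, Winona Gupta. That is 4 direct reports.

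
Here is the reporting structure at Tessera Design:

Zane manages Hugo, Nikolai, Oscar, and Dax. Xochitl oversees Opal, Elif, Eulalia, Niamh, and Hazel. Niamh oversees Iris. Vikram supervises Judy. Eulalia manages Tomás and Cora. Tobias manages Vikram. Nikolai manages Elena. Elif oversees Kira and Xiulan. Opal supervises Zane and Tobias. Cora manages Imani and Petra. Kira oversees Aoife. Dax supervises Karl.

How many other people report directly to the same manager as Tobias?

1

Tobias reports to Opal. Opal's other direct reports are Zane — 1 peer.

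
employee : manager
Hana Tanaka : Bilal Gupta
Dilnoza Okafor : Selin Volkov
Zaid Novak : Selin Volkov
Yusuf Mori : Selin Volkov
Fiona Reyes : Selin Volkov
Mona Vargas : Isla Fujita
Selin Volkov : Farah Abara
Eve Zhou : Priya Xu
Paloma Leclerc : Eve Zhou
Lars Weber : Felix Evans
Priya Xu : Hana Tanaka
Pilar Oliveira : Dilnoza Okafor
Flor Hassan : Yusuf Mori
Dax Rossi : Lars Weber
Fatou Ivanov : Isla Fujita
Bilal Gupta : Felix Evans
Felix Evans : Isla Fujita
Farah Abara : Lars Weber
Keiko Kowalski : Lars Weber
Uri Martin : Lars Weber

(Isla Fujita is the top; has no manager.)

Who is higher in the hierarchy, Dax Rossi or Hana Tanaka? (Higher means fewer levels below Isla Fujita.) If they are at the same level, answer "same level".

Both Dax Rossi and Hana Tanaka are 3 levels below Isla Fujita.

same level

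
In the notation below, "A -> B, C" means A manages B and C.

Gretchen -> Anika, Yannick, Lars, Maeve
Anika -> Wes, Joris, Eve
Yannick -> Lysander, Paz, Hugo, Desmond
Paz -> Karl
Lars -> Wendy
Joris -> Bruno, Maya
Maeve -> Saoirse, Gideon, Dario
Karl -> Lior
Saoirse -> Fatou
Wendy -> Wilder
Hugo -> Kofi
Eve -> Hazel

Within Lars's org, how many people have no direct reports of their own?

1

The only person in Lars's organization with no one reporting to them is Wilder. That is 1.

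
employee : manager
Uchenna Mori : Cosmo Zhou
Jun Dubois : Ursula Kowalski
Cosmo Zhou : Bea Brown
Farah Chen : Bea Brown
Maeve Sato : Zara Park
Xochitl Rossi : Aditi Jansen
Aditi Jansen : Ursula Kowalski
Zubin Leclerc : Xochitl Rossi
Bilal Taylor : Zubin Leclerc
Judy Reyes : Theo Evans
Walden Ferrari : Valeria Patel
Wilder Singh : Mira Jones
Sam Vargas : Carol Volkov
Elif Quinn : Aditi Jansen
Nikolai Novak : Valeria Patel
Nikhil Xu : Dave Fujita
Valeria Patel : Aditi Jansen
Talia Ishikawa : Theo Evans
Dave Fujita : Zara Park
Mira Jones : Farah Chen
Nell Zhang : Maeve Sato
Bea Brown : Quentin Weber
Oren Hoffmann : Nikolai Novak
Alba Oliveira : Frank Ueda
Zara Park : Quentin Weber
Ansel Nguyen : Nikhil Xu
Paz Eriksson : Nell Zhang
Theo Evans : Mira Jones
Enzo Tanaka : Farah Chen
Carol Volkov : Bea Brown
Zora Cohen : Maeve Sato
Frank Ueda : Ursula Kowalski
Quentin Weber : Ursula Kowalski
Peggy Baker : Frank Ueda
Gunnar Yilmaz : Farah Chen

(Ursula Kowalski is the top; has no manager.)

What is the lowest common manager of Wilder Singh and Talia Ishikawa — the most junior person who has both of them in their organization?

Mira Jones

Wilder Singh's chain of managers is Mira Jones, Farah Chen, Bea Brown, Quentin Weber, Ursula Kowalski. Talia Ishikawa's chain of managers is Theo Evans, Mira Jones, Farah Chen, Bea Brown, Quentin Weber, Ursula Kowalski. The first manager that appears in both chains is Mira Jones.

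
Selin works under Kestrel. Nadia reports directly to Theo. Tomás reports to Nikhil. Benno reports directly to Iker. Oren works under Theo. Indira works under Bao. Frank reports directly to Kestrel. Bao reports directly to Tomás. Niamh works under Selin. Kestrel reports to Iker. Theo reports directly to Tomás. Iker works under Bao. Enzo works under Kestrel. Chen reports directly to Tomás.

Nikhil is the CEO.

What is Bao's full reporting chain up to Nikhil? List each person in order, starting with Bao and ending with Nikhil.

Bao reports to Tomás. Tomás reports to Nikhil. Nikhil is at the top.

Bao -> Tomás -> Nikhil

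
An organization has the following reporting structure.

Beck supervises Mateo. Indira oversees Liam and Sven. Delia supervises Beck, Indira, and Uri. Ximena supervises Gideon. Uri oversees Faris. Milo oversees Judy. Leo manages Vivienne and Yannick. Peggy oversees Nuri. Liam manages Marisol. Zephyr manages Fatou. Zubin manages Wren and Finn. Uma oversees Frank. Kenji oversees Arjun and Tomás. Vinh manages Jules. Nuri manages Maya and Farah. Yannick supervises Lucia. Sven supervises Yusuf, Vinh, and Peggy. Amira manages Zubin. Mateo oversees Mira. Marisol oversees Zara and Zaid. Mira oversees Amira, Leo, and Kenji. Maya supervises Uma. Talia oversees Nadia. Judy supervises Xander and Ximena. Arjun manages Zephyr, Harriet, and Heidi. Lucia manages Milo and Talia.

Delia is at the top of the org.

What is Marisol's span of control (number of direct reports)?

Marisol directly manages Zara, Zaid. That is 2 direct reports.

2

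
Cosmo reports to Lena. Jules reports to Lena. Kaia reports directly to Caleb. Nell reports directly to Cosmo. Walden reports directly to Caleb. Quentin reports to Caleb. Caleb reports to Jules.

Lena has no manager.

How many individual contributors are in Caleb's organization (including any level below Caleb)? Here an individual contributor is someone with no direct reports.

The people in Caleb's organization with no one reporting to them are Kaia, Quentin, Walden. That is 3.

3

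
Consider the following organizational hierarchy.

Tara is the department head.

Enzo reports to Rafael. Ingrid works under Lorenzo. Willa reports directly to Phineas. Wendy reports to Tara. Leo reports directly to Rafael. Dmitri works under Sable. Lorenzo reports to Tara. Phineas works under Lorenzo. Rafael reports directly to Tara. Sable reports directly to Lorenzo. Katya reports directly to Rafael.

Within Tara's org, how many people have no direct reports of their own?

The people in Tara's organization with no one reporting to them are Wendy, Katya, Leo, Enzo, Ingrid, Willa, Dmitri. That is 7.

7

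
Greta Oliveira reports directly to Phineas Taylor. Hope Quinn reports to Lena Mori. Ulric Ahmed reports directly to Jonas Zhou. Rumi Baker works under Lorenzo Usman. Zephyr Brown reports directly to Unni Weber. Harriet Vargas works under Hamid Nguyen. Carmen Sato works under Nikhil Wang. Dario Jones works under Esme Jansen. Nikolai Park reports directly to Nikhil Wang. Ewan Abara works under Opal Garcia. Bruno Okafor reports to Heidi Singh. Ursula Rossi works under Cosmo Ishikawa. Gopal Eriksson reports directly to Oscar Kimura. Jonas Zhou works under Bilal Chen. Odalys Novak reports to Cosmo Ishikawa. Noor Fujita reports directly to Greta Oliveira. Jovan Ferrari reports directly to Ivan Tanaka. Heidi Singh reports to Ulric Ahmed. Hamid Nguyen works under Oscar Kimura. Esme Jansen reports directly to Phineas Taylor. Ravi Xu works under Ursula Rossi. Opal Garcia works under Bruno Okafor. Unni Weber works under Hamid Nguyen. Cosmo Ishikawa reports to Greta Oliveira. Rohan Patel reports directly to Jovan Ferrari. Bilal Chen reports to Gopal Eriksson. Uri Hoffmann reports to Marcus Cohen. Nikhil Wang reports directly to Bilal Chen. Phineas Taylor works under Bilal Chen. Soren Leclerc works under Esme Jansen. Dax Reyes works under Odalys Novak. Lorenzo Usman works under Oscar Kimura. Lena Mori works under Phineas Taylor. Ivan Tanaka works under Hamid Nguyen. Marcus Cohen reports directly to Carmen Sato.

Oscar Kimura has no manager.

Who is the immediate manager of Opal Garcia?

Bruno Okafor

Opal Garcia reports directly to Bruno Okafor.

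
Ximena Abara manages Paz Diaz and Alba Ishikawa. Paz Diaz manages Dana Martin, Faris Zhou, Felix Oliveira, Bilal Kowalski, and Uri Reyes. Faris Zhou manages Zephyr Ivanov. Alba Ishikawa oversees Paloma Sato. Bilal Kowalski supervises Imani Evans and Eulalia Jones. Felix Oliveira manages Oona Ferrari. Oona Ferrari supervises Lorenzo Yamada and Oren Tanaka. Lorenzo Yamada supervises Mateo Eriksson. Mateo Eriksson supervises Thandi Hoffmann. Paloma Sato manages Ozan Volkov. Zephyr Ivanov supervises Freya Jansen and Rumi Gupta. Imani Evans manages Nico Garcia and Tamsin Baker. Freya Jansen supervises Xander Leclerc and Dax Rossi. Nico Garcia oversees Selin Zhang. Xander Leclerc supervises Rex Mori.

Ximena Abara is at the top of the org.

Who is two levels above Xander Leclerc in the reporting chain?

Zephyr Ivanov

Xander Leclerc reports to Freya Jansen, and Freya Jansen reports to Zephyr Ivanov. So Xander Leclerc's skip-level manager is Zephyr Ivanov.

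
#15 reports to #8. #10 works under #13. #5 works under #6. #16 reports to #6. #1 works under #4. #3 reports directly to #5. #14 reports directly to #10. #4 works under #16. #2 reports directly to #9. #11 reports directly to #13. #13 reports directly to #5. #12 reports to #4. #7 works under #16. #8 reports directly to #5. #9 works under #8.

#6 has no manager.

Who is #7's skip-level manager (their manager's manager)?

#6

#7 reports to #16, and #16 reports to #6. So #7's skip-level manager is #6.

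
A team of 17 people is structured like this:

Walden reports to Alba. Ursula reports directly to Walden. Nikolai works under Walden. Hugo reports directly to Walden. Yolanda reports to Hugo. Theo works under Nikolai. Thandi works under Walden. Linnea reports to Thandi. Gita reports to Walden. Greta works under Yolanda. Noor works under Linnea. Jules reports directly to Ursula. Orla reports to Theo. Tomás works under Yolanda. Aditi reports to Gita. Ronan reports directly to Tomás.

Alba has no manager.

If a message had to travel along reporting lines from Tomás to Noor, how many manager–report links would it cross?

Tomás is 3 levels below Walden, and Noor is 3 levels below Walden (their lowest common manager). The shortest path runs up from Tomás to Walden and back down to Noor: 3 + 3 = 6 links.

6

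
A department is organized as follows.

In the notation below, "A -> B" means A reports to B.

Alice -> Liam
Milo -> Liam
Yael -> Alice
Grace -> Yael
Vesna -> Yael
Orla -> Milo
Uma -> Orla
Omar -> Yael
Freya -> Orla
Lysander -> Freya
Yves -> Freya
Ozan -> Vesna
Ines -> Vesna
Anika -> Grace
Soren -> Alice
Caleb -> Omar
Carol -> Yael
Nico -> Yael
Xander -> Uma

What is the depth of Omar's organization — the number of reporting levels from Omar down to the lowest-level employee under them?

The longest chain under Omar runs Omar → Caleb, which is 1 level below Omar.

1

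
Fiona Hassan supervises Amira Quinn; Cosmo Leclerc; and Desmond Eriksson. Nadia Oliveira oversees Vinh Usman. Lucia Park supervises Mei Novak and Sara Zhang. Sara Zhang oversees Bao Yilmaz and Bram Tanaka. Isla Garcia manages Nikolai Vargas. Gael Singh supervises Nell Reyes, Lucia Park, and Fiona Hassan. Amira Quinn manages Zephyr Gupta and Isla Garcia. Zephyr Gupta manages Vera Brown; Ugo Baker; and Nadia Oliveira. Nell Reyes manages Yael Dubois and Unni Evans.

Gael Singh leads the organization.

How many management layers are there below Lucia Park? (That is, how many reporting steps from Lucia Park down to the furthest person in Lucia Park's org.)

2

The longest chain under Lucia Park runs Lucia Park → Sara Zhang → Bram Tanaka, which is 2 levels below Lucia Park.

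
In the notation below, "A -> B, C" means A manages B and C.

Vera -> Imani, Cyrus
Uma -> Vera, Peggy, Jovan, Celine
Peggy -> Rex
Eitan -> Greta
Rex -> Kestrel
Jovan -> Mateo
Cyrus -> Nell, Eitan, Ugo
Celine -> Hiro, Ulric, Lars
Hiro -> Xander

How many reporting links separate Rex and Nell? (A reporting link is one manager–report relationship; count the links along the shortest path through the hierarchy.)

5

Rex is 2 levels below Uma, and Nell is 3 levels below Uma (their lowest common manager). The shortest path runs up from Rex to Uma and back down to Nell: 2 + 3 = 5 links.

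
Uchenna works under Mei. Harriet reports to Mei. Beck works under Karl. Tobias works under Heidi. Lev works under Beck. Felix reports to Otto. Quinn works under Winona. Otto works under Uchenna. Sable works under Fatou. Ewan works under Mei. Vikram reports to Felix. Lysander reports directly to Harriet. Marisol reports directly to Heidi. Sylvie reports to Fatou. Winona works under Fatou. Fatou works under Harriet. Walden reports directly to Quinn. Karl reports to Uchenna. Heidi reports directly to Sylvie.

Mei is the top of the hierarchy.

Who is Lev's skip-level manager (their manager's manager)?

Lev reports to Beck, and Beck reports to Karl. So Lev's skip-level manager is Karl.

Karl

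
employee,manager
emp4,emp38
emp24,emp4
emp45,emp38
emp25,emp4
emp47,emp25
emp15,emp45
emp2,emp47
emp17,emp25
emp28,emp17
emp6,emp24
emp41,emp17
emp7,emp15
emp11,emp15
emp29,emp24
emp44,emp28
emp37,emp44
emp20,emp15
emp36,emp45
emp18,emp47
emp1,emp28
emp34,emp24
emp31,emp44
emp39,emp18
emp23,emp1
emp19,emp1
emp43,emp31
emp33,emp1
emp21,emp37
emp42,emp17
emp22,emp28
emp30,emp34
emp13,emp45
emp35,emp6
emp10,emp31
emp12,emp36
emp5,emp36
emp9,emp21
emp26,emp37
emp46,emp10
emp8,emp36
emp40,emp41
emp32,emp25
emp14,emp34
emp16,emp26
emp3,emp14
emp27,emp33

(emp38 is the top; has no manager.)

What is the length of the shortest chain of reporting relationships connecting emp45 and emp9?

9

emp45 is 1 level below emp38, and emp9 is 8 levels below emp38 (their lowest common manager). The shortest path runs up from emp45 to emp38 and back down to emp9: 1 + 8 = 9 links.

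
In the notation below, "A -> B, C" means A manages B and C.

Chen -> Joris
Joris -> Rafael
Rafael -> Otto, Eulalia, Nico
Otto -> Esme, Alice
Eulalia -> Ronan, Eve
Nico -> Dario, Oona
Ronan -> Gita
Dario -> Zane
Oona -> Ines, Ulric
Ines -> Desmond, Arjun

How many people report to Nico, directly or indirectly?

7

Nico directly manages Dario, Oona. Under Dario: Zane (1). Under Oona: Ulric, Ines, Arjun, Desmond (4). So Nico's organization is 2 direct reports plus everyone under them: 2 + 5 = 7.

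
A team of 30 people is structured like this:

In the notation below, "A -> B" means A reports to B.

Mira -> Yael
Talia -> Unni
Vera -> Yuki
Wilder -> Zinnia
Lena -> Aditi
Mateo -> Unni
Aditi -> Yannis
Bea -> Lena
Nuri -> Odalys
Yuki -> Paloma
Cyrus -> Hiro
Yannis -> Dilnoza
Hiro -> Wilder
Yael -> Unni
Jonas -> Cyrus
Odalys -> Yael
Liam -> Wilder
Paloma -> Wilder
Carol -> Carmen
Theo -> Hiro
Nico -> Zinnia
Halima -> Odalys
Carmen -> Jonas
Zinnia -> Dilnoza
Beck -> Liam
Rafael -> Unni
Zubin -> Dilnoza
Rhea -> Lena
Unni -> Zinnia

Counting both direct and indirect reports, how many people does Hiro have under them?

Hiro directly manages Cyrus, Theo. Under Cyrus: Jonas, Carmen, Carol (3). Theo has no reports. So Hiro's organization is 2 direct reports plus everyone under them: 4 + 1 = 5.

5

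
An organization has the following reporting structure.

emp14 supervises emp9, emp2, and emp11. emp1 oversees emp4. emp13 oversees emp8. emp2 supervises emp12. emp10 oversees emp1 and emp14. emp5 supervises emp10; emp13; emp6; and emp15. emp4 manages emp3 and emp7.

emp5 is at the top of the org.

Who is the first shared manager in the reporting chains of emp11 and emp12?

emp11's chain of managers is emp14, emp10, emp5. emp12's chain of managers is emp2, emp14, emp10, emp5. The first manager that appears in both chains is emp14.

emp14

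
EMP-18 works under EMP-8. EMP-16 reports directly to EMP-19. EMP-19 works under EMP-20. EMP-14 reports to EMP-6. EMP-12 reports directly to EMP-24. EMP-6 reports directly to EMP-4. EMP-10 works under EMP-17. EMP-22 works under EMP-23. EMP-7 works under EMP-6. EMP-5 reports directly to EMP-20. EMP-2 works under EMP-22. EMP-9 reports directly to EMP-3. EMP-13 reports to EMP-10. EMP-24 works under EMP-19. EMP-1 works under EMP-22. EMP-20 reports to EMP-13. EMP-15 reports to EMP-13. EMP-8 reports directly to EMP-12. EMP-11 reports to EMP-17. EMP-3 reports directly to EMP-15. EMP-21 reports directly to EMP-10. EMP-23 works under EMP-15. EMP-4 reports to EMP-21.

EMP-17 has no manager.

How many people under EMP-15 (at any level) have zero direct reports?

3

The people in EMP-15's organization with no one reporting to them are EMP-9, EMP-2, EMP-1. That is 3.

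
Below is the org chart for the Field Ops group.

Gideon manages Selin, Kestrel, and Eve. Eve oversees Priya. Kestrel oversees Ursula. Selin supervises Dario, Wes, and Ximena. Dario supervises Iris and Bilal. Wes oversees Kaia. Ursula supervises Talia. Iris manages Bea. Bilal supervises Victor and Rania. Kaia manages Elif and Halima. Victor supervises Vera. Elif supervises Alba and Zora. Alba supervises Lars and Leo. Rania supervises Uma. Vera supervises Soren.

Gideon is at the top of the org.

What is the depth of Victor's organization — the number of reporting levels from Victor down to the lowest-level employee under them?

The longest chain under Victor runs Victor → Vera → Soren, which is 2 levels below Victor.

2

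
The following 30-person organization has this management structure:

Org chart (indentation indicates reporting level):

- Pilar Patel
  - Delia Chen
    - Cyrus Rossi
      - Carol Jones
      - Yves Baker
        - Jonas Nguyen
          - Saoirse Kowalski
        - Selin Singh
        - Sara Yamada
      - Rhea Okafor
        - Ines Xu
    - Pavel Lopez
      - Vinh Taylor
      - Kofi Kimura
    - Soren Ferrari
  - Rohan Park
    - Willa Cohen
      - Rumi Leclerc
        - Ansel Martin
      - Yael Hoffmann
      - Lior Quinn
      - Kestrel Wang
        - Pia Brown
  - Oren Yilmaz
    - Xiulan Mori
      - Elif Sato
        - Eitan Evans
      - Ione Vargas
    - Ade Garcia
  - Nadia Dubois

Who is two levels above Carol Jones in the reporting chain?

Carol Jones reports to Cyrus Rossi, and Cyrus Rossi reports to Delia Chen. So Carol Jones's skip-level manager is Delia Chen.

Delia Chen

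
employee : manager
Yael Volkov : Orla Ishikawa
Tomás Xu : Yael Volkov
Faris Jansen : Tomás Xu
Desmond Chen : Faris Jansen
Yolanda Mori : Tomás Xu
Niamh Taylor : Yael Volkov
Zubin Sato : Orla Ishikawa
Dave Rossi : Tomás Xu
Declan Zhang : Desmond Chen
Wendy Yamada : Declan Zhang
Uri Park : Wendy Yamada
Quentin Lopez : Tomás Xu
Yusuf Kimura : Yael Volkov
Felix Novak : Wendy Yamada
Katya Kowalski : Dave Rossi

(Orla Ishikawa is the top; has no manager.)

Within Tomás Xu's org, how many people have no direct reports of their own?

The people in Tomás Xu's organization with no one reporting to them are Quentin Lopez, Katya Kowalski, Yolanda Mori, Felix Novak, Uri Park. That is 5.

5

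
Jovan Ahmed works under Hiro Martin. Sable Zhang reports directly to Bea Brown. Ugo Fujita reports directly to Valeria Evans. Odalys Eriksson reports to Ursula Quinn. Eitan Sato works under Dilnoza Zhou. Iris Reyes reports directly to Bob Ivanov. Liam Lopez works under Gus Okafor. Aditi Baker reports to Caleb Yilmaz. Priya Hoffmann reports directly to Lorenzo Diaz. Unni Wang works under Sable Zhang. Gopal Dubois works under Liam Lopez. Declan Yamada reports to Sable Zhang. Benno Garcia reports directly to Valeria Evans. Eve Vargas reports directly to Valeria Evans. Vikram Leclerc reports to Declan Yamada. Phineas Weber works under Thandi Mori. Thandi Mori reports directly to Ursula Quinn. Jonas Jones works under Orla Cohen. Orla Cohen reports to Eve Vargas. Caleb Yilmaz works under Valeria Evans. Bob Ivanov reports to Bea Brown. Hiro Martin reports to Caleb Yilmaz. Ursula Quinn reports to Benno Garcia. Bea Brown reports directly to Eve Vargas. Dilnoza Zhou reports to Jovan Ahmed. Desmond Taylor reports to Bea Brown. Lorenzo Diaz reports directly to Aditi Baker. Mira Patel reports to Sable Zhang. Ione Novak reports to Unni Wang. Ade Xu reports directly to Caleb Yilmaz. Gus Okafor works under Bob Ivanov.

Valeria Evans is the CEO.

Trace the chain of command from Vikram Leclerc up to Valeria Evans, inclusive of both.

Vikram Leclerc -> Declan Yamada -> Sable Zhang -> Bea Brown -> Eve Vargas -> Valeria Evans

Vikram Leclerc reports to Declan Yamada. Declan Yamada reports to Sable Zhang. Sable Zhang reports to Bea Brown. Bea Brown reports to Eve Vargas. Eve Vargas reports to Valeria Evans. Valeria Evans is at the top.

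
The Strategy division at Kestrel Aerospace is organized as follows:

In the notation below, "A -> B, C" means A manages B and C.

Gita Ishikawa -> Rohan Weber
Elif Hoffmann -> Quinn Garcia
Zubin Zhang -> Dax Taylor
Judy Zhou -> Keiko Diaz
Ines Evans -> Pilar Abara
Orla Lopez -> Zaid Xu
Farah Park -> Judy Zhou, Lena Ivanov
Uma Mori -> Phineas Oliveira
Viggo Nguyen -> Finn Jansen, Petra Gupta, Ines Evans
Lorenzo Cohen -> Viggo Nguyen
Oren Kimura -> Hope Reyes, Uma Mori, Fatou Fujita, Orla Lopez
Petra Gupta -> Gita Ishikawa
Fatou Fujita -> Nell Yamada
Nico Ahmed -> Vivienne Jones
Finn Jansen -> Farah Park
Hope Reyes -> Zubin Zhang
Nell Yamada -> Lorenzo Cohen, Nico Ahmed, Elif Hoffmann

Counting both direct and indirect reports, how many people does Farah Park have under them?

Farah Park directly manages Judy Zhou, Lena Ivanov. Under Judy Zhou: Keiko Diaz (1). Lena Ivanov has no reports. So Farah Park's organization is 2 direct reports plus everyone under them: 2 + 1 = 3.

3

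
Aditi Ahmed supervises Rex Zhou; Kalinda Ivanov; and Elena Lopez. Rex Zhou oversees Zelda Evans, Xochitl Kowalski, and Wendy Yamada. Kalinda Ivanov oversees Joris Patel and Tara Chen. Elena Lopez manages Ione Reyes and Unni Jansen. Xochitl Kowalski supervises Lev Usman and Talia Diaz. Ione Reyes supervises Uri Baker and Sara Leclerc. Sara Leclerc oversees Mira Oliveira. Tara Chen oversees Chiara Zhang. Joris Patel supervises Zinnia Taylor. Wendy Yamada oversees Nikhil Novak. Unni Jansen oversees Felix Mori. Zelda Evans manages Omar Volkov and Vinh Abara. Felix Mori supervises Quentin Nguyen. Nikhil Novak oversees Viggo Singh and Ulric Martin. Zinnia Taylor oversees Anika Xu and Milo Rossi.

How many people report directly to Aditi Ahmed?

Aditi Ahmed directly manages Rex Zhou, Kalinda Ivanov, Elena Lopez. That is 3 direct reports.

3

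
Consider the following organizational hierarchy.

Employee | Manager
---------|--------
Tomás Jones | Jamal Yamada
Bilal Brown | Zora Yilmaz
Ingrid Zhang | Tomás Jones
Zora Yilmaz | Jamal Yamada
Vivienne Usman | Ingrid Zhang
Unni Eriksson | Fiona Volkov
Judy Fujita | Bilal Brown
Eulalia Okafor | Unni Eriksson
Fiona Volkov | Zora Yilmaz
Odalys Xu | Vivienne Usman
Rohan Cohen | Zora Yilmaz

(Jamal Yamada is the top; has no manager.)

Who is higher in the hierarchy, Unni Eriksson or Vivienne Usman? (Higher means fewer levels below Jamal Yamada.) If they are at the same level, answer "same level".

Both Unni Eriksson and Vivienne Usman are 3 levels below Jamal Yamada.

same level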